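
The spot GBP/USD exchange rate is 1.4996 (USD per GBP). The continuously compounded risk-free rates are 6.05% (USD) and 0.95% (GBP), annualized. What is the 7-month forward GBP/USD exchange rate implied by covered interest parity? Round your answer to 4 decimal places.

F = S·e^((r_USD − r_GBP)T) = 1.4996 · e^((0.0605 − 0.0095) × 7/12)
= 1.4996 · e^0.029750 = 1.4996 × 1.030197
F = 1.5449 USD per GBP

1.5449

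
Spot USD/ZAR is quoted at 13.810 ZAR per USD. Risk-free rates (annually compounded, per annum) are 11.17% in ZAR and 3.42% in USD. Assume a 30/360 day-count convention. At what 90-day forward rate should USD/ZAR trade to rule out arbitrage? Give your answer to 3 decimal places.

14.062

By covered interest parity, F = S · (1+r_ZAR)^T / (1+r_USD)^T
= 13.810 × 1.026826 / 1.008442 = 13.810 × 1.018230
F = 14.062 ZAR per USD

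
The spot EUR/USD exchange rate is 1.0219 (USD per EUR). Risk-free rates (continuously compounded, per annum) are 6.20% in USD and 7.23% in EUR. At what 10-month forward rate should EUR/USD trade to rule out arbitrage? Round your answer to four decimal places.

F = S·e^((r_USD − r_EUR)T) = 1.0219 · e^((0.0620 − 0.0723) × 10/12)
= 1.0219 · e^-0.008583 = 1.0219 × 0.991454
F = 1.0132 USD per EUR

1.0132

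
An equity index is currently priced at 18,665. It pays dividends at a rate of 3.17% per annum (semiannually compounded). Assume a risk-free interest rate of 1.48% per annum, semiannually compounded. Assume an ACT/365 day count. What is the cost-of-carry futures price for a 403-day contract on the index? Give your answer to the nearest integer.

18,324

F = S · (1+r/2)^(2T) / (1+q/2)^(2T)
= 18665 × 1.016414 / 1.035336 = 18665 × 0.981724
F = 18,324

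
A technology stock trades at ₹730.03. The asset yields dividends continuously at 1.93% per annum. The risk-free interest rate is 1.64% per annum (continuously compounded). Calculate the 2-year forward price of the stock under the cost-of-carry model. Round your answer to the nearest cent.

F = S·e^((r − q)T) = 730.03 · e^((0.0164 − 0.0193) × 2)
= 730.03 · e^-0.005800 = 730.03 × 0.994217
F = ₹725.81

₹725.81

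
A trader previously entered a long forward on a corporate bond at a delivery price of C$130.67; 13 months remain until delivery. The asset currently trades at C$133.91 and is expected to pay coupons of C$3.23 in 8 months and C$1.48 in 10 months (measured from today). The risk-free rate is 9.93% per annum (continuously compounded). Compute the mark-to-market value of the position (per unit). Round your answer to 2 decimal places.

C$12.18

PV(remaining coupons) I = 3.23·e^(−0.0993·8/12) + 1.48·e^(−0.0993·10/12) = 4.3856
Current forward F = (S − I)·e^(rT) = (133.91 − 4.3856)·e^(0.0993·13/12) = 129.5244 × 1.113574 = 144.2350
Value (long) = (F − K)·e^(−rT) = (144.2350 − 130.67) × 0.898009 = 12.1815
Value = C$12.18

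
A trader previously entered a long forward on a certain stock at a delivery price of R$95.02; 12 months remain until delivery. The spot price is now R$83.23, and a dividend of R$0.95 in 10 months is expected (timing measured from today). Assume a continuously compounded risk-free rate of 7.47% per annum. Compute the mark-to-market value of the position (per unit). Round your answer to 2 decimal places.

-R$5.84

PV(remaining dividends) I = 0.95·e^(−0.0747·10/12) = 0.8927
Current forward F = (S − I)·e^(rT) = (83.23 − 0.8927)·e^(0.0747·12/12) = 82.3373 × 1.077561 = 88.7235
Value (long) = (F − K)·e^(−rT) = (88.7235 − 95.02) × 0.928022 = -5.8433
Value = -R$5.84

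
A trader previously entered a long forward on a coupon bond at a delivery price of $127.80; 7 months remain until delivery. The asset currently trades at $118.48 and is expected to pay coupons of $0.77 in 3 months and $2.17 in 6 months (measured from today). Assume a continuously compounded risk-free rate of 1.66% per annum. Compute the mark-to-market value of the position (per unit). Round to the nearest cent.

-$11.01

PV(remaining coupons) I = 0.77·e^(−0.0166·3/12) + 2.17·e^(−0.0166·6/12) = 2.9189
Current forward F = (S − I)·e^(rT) = (118.48 − 2.9189)·e^(0.0166·7/12) = 115.5611 × 1.009730 = 116.6855
Value (long) = (F − K)·e^(−rT) = (116.6855 − 127.80) × 0.990363 = -11.0074
Value = -$11.01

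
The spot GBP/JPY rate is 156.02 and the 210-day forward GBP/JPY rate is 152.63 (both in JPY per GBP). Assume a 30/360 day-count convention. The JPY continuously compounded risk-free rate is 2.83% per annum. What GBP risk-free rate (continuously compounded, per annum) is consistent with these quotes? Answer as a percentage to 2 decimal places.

6.60%

F = S·e^((r_JPY − r_GBP)T) ⇒ r_GBP = r_JPY − ln(F/S)/T
ln(152.63/156.02) = -0.021968; /(210/360) = -0.037659
r_GBP = 0.0283 + 0.037659 = 0.065959
r_GBP = 6.60%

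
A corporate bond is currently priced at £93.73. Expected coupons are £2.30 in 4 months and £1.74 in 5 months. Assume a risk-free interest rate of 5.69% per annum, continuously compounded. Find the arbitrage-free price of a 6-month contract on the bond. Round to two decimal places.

£92.36

PV(coupons) I = 2.30·e^(−0.0569·4/12) + 1.74·e^(−0.0569·5/12)
I = 2.2568 + 1.6992 = 3.9560
F = (S − I)·e^(rT) = (93.73 − 3.9560) · e^(0.0569·6/12)
= 89.7740 · e^0.028450 = 89.7740 × 1.028859 = £92.36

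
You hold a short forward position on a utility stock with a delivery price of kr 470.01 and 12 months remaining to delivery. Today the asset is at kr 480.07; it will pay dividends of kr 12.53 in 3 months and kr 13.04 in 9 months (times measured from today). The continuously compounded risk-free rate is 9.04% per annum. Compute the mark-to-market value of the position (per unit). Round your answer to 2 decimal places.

-kr 26.25

PV(remaining dividends) I = 12.53·e^(−0.0904·3/12) + 13.04·e^(−0.0904·9/12) = 24.4352
Current forward F = (S − I)·e^(rT) = (480.07 − 24.4352)·e^(0.0904·12/12) = 455.6348 × 1.094612 = 498.7433
Value (long) = (F − K)·e^(−rT) = (498.7433 − 470.01) × 0.913566 = 26.2498
Short position value = −(long value) = -kr 26.25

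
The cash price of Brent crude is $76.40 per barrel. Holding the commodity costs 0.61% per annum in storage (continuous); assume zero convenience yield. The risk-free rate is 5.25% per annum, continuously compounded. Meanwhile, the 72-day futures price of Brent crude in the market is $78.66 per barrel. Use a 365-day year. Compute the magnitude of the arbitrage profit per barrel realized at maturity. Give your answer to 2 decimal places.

Fair futures: F* = S·e^(carry·T), with carry = (r + u) = 0.0525 + 0.0061 = 0.0586
F* = 76.40 · e^(0.0586 × 72/365) = 76.40 · e^0.011559 = 76.40 × 1.011626 = $77.2882
Market $78.66 > fair $77.2882: forward overpriced → cash-and-carry (buy spot, short the forward).
At maturity, profit = |F_mkt − F*| = |78.66 − 77.2882| = $1.37 per barrel

$1.37 per barrel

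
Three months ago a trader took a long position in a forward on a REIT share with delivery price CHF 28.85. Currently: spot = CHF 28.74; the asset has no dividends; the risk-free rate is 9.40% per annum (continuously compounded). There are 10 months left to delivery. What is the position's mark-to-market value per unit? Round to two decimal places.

Current fair forward for the remaining 10 months: F = S·e^(r·T), r = 0.0940
F = 28.74 · e^(0.0940 × 10/12) = 28.74 × 1.081483 = 31.0818
Value of long forward = (F − K)·e^(−rT) = (31.0818 − 28.85) · e^(−0.0940·10/12)
= 2.2318 × 0.924656 = 2.06

CHF 2.06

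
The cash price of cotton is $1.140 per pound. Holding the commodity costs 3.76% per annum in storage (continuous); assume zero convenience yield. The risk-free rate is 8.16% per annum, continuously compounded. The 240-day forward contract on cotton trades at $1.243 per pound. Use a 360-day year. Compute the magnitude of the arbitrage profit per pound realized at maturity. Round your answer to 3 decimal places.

$0.009 per pound

Fair forward: F* = S·e^(carry·T), with carry = (r + u) = 0.0816 + 0.0376 = 0.1192
F* = 1.140 · e^(0.1192 × 240/360) = 1.140 · e^0.079467 = 1.140 × 1.082710 = $1.2343
Market $1.243 > fair $1.2343: forward overpriced → cash-and-carry (buy spot, short the forward).
At maturity, profit = |F_mkt − F*| = |1.243 − 1.2343| = $0.009 per pound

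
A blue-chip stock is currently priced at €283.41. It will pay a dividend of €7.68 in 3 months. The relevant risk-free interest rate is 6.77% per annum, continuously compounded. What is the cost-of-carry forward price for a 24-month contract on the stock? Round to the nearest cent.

€315.86

PV(dividends) I = 7.68·e^(−0.0677·3/12)
I = 7.5511
F = (S − I)·e^(rT) = (283.41 − 7.5511) · e^(0.0677·24/12)
= 275.8589 · e^0.135400 = 275.8589 × 1.144995 = €315.86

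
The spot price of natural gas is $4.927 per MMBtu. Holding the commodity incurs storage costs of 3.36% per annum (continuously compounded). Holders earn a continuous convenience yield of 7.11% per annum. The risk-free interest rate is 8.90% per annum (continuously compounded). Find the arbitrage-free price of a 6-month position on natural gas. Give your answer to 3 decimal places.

Net carry = r + u − y = 0.0890 + 0.0336 − 0.0711 = 0.0515
F = S·e^((r+u−y)T) = 4.927 · e^(0.0515 × 6/12) = 4.927 · e^0.025750
= 4.927 × 1.026084 = $5.056 per MMBtu

$5.056 per MMBtu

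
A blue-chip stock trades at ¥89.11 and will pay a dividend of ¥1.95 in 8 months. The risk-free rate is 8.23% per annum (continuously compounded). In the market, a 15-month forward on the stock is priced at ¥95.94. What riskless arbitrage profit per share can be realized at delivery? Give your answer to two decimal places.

PV(dividends) I = 1.95·e^(−0.0823·8/12) = 1.8459
Fair forward F* = (S − I)·e^(rT) = (89.11 − 1.8459)·e^0.102875 = 87.2641 × 1.108353 = 96.7194
Market ¥95.94 < fair 96.7194: forward underpriced → reverse cash-and-carry (short the stock, invest proceeds at r, pay the dividends, go long the forward).
Profit at T = |F_mkt − F*| = |95.94 − 96.7194| = ¥0.78 per share

¥0.78 per share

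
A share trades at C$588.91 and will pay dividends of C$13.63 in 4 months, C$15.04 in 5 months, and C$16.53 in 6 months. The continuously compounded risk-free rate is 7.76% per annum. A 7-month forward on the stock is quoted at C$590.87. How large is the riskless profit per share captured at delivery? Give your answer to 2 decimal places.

C$20.46 per share

PV(dividends) I = 13.63·e^(−0.0776·4/12) + 15.04·e^(−0.0776·5/12) + 16.53·e^(−0.0776·6/12) = 43.7444
Fair forward F* = (S − I)·e^(rT) = (588.91 − 43.7444)·e^0.045267 = 545.1656 × 1.046307 = 570.4106
Market C$590.87 > fair 570.4106: forward overpriced → cash-and-carry (borrow at r, buy the stock and collect the dividends, short the forward).
Profit at T = |F_mkt − F*| = |590.87 − 570.4106| = C$20.46 per share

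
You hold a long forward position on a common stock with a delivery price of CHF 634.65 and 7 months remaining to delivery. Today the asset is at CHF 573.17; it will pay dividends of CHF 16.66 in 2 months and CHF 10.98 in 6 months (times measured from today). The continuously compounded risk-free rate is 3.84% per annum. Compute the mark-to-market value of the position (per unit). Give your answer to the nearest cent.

-CHF 74.75

PV(remaining dividends) I = 16.66·e^(−0.0384·2/12) + 10.98·e^(−0.0384·6/12) = 27.3249
Current forward F = (S − I)·e^(rT) = (573.17 − 27.3249)·e^(0.0384·7/12) = 545.8451 × 1.022653 = 558.2101
Value (long) = (F − K)·e^(−rT) = (558.2101 − 634.65) × 0.977849 = -74.7467
Value = -CHF 74.75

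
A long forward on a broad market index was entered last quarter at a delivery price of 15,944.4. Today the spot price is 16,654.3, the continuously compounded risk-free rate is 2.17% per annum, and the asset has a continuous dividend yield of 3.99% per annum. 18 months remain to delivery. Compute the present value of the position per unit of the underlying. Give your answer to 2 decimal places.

Current fair forward for the remaining 18 months: F = S·e^((r − q)·T), (r − q) = 0.0217 − 0.0399 = -0.0182
F = 16654.3 · e^(-0.0182 × 18/12) = 16654.3 × 0.97306928 = 16205.7877
Value of long forward = (F − K)·e^(−rT) = (16205.7877 − 15944.4) · e^(−0.0217·18/12)
= 261.3877 × 0.96797405 = 253.02

253.02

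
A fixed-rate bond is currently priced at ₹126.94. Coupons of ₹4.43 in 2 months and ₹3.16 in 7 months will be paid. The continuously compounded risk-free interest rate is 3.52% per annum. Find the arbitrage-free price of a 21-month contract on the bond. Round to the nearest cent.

PV(coupons) I = 4.43·e^(−0.0352·2/12) + 3.16·e^(−0.0352·7/12)
I = 4.4041 + 3.0958 = 7.4999
F = (S − I)·e^(rT) = (126.94 − 7.4999) · e^(0.0352·21/12)
= 119.4401 · e^0.061600 = 119.4401 × 1.063537 = ₹127.03

₹127.03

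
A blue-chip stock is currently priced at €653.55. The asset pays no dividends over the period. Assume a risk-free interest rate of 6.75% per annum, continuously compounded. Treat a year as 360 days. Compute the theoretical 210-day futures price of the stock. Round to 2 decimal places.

F = S·e^(rT) = 653.55 · e^(0.0675 × 210/360)
= 653.55 · e^0.039375 = 653.55 × 1.040160
F = €679.80

€679.80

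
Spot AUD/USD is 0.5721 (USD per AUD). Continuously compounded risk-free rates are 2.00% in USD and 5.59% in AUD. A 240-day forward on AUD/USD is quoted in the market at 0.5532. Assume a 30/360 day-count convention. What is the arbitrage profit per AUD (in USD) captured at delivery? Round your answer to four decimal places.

0.0054 per AUD (in USD)

Fair forward: F* = S·e^(carry·T), with carry = (r_USD − r_AUD) = 0.0200 − 0.0559 = -0.0359
F* = 0.5721 · e^(-0.0359 × 240/360) = 0.5721 · e^-0.023933 = 0.5721 × 0.976351 = 0.5586
Market 0.5532 < fair 0.5586: forward underpriced → reverse cash-and-carry (short spot, go long the forward).
At maturity, profit = |F_mkt − F*| = |0.5532 − 0.5586| = 0.0054 per AUD (in USD)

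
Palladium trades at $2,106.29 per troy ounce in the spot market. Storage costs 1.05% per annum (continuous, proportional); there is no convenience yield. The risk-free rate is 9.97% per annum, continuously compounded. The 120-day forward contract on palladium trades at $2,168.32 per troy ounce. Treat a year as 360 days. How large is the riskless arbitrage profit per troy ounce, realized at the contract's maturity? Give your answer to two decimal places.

$16.78 per troy ounce

Fair forward: F* = S·e^(carry·T), with carry = (r + u) = 0.0997 + 0.0105 = 0.1102
F* = 2106.29 · e^(0.1102 × 120/360) = 2106.29 · e^0.03673333 = 2106.29 × 1.03741634 = $2185.0997
Market $2168.32 < fair $2185.0997: forward underpriced → reverse cash-and-carry (short spot, go long the forward).
At maturity, profit = |F_mkt − F*| = |2168.32 − 2185.0997| = $16.78 per troy ounce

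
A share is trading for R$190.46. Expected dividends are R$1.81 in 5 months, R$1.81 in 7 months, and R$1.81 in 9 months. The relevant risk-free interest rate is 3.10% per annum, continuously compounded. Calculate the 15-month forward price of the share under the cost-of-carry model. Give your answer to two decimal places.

R$192.44

PV(dividends) I = 1.81·e^(−0.0310·5/12) + 1.81·e^(−0.0310·7/12) + 1.81·e^(−0.0310·9/12)
I = 1.7868 + 1.7776 + 1.7684 = 5.3328
F = (S − I)·e^(rT) = (190.46 − 5.3328) · e^(0.0310·15/12)
= 185.1272 · e^0.038750 = 185.1272 × 1.039511 = R$192.44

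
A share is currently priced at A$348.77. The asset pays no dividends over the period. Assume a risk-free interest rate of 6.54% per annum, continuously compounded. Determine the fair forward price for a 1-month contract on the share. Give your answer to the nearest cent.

F = S·e^(rT) = 348.77 · e^(0.0654 × 1/12)
= 348.77 · e^0.005450 = 348.77 × 1.005465
F = A$350.68

A$350.68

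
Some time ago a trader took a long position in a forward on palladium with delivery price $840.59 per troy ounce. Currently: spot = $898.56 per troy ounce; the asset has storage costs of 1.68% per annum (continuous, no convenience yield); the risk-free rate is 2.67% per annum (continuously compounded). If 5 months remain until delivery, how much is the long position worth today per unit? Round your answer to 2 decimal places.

$73.58 per troy ounce

Current fair forward for the remaining 5 months: F = S·e^((r + u)·T), (r + u) = 0.0267 + 0.0168 = 0.0435
F = 898.56 · e^(0.0435 × 5/12) = 898.56 × 1.018290 = 914.9947
Value of long forward = (F − K)·e^(−rT) = (914.9947 − 840.59) · e^(−0.0267·5/12)
= 74.4047 × 0.988937 = 73.58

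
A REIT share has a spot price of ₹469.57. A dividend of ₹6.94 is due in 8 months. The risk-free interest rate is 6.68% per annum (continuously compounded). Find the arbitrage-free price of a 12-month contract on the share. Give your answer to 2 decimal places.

₹494.91

PV(dividends) I = 6.94·e^(−0.0668·8/12)
I = 6.6377
F = (S − I)·e^(rT) = (469.57 − 6.6377) · e^(0.0668·12/12)
= 462.9323 · e^0.066800 = 462.9323 × 1.069082 = ₹494.91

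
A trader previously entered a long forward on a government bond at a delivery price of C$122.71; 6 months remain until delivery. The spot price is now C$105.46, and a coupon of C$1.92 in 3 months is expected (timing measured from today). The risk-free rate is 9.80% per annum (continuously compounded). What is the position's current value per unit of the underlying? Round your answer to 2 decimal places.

PV(remaining coupons) I = 1.92·e^(−0.0980·3/12) = 1.8735
Current forward F = (S − I)·e^(rT) = (105.46 − 1.8735)·e^(0.0980·6/12) = 103.5865 × 1.050220 = 108.7886
Value (long) = (F − K)·e^(−rT) = (108.7886 − 122.71) × 0.952181 = -13.2557
Value = -C$13.26

-C$13.26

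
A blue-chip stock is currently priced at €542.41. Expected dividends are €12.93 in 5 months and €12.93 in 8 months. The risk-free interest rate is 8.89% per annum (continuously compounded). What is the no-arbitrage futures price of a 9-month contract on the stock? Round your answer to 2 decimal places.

€553.46

PV(dividends) I = 12.93·e^(−0.0889·5/12) + 12.93·e^(−0.0889·8/12)
I = 12.4598 + 12.1859 = 24.6457
F = (S − I)·e^(rT) = (542.41 − 24.6457) · e^(0.0889·9/12)
= 517.7643 · e^0.066675 = 517.7643 × 1.068948 = €553.46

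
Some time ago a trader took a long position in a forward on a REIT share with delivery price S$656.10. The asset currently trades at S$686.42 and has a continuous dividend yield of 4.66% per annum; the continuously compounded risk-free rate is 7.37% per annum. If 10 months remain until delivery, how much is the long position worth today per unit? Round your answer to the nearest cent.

Current fair forward for the remaining 10 months: F = S·e^((r − q)·T), (r − q) = 0.0737 − 0.0466 = 0.0271
F = 686.42 · e^(0.0271 × 10/12) = 686.42 × 1.022840 = 702.0978
Value of long forward = (F − K)·e^(−rT) = (702.0978 − 656.10) · e^(−0.0737·10/12)
= 45.9978 × 0.940431 = 43.26

S$43.26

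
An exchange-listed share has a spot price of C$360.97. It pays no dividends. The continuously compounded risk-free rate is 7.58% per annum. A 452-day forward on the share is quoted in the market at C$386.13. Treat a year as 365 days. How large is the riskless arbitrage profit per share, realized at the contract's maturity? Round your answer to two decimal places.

C$10.36 per share

Fair forward: F* = S·e^(carry·T), with carry = r = 0.0758
F* = 360.97 · e^(0.0758 × 452/365) = 360.97 · e^0.093867 = 360.97 × 1.098414 = C$396.4945
Market C$386.13 < fair C$396.4945: forward underpriced → reverse cash-and-carry (short spot, go long the forward).
At maturity, profit = |F_mkt − F*| = |386.13 − 396.4945| = C$10.36 per share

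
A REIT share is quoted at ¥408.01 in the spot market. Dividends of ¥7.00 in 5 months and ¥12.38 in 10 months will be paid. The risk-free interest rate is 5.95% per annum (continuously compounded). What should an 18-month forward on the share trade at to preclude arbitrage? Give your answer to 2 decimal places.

¥425.75

PV(dividends) I = 7.00·e^(−0.0595·5/12) + 12.38·e^(−0.0595·10/12)
I = 6.8286 + 11.7811 = 18.6097
F = (S − I)·e^(rT) = (408.01 − 18.6097) · e^(0.0595·18/12)
= 389.4003 · e^0.089250 = 389.4003 × 1.093354 = ¥425.75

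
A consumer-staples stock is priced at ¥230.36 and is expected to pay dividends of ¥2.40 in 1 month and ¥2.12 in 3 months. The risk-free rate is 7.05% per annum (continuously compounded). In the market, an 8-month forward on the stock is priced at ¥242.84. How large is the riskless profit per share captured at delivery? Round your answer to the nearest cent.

¥6.08 per share

PV(dividends) I = 2.40·e^(−0.0705·1/12) + 2.12·e^(−0.0705·3/12) = 4.4689
Fair forward F* = (S − I)·e^(rT) = (230.36 − 4.4689)·e^0.047000 = 225.8911 × 1.048122 = 236.7614
Market ¥242.84 > fair 236.7614: forward overpriced → cash-and-carry (borrow at r, buy the stock and collect the dividends, short the forward).
Profit at T = |F_mkt − F*| = |242.84 − 236.7614| = ¥6.08 per share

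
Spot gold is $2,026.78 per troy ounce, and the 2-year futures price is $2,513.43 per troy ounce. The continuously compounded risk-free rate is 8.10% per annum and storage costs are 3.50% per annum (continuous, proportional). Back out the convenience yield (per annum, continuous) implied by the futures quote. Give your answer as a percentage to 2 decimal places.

F = S·e^((r+u−y)T) ⇒ (r+u−y) = ln(F/S)/T
ln(2513.43/2026.78) = 0.215200; /T ⇒ 0.107600
y = r + u − ln(F/S)/T = 0.0810 + 0.0350 − 0.107600 = 0.008400
y = 0.84%

0.84%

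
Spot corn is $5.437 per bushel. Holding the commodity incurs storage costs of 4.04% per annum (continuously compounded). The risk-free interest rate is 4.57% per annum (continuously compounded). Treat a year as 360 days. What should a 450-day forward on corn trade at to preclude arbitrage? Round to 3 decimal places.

Net carry = r + u − y = 0.0457 + 0.0404 − 0.0000 = 0.0861
F = S·e^((r+u−y)T) = 5.437 · e^(0.0861 × 450/360) = 5.437 · e^0.107625
= 5.437 × 1.113630 = $6.055 per bushel

$6.055 per bushel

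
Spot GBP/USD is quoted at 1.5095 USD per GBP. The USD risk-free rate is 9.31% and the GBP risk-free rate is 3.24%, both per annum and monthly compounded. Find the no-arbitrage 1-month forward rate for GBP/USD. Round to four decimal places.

1.5171

By covered interest parity, F = S · (1+r_USD/12)^(12T) / (1+r_GBP/12)^(12T)
= 1.5095 × 1.007758 / 1.002700 = 1.5095 × 1.005044
F = 1.5171 USD per GBP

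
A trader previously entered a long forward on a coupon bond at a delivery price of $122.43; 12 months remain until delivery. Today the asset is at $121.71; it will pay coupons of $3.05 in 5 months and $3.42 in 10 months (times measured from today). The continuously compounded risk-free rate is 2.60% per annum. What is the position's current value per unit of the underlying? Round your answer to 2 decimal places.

-$3.94

PV(remaining coupons) I = 3.05·e^(−0.0260·5/12) + 3.42·e^(−0.0260·10/12) = 6.3638
Current forward F = (S − I)·e^(rT) = (121.71 − 6.3638)·e^(0.0260·12/12) = 115.3462 × 1.026341 = 118.3845
Value (long) = (F − K)·e^(−rT) = (118.3845 − 122.43) × 0.974335 = -3.9417
Value = -$3.94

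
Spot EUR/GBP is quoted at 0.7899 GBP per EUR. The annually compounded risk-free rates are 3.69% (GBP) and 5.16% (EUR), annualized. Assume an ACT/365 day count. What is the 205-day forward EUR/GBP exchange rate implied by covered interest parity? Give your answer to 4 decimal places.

0.7837

By covered interest parity, F = S · (1+r_GBP)^T / (1+r_EUR)^T
= 0.7899 × 1.020560 / 1.028661 = 0.7899 × 0.992125
F = 0.7837 GBP per EUR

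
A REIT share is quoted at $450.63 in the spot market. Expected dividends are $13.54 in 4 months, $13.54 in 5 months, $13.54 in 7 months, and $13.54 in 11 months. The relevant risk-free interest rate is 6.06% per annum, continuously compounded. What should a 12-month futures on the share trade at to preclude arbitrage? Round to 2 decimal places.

PV(dividends) I = 13.54·e^(−0.0606·4/12) + 13.54·e^(−0.0606·5/12) + 13.54·e^(−0.0606·7/12) + 13.54·e^(−0.0606·11/12)
I = 13.2692 + 13.2024 + 13.0697 + 12.8084 = 52.3497
F = (S − I)·e^(rT) = (450.63 − 52.3497) · e^(0.0606·12/12)
= 398.2803 · e^0.060600 = 398.2803 × 1.062474 = $423.16

$423.16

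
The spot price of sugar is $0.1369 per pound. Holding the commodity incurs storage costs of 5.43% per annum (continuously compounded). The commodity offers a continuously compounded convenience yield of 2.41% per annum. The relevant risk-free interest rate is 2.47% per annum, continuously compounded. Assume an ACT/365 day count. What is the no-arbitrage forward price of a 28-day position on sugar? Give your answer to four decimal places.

$0.1375 per pound

Net carry = r + u − y = 0.0247 + 0.0543 − 0.0241 = 0.0549
F = S·e^((r+u−y)T) = 0.1369 · e^(0.0549 × 28/365) = 0.1369 · e^0.004212
= 0.1369 × 1.004221 = $0.1375 per pound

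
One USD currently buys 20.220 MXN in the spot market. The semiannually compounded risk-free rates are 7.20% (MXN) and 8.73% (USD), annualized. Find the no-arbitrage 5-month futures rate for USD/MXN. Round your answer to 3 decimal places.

20.096

By covered interest parity, F = S · (1+r_MXN/2)^(2T) / (1+r_USD/2)^(2T)
= 20.220 × 1.029911 / 1.036245 = 20.220 × 0.993888
F = 20.096 MXN per USD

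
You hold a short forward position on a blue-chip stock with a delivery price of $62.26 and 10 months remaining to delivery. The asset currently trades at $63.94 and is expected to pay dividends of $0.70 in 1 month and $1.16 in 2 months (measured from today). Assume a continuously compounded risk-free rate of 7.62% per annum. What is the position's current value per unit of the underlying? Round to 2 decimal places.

PV(remaining dividends) I = 0.70·e^(−0.0762·1/12) + 1.16·e^(−0.0762·2/12) = 1.8409
Current forward F = (S − I)·e^(rT) = (63.94 − 1.8409)·e^(0.0762·10/12) = 62.0991 × 1.065559 = 66.1703
Value (long) = (F − K)·e^(−rT) = (66.1703 − 62.26) × 0.938474 = 3.6697
Short position value = −(long value) = -$3.67

-$3.67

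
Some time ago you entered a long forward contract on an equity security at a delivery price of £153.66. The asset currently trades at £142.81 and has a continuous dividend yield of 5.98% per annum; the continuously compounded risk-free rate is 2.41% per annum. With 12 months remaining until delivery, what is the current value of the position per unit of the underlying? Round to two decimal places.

Current fair forward for the remaining 12 months: F = S·e^((r − q)·T), (r − q) = 0.0241 − 0.0598 = -0.0357
F = 142.81 · e^(-0.0357 × 12/12) = 142.81 × 0.964930 = 137.8017
Value of long forward = (F − K)·e^(−rT) = (137.8017 − 153.66) · e^(−0.0241·12/12)
= -15.8583 × 0.976188 = -15.48

-£15.48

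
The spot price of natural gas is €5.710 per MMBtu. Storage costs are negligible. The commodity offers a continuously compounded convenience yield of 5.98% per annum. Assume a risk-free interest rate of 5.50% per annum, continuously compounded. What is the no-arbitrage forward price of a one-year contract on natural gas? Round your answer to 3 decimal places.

€5.683 per MMBtu

Net carry = r + u − y = 0.0550 + 0.0000 − 0.0598 = -0.0048
F = S·e^((r+u−y)T) = 5.710 · e^(-0.0048 × 12/12) = 5.710 · e^-0.004800
= 5.710 × 0.995212 = €5.683 per MMBtu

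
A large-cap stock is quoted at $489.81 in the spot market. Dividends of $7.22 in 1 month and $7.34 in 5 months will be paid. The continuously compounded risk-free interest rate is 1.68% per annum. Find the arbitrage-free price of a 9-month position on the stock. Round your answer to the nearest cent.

$481.34

PV(dividends) I = 7.22·e^(−0.0168·1/12) + 7.34·e^(−0.0168·5/12)
I = 7.2099 + 7.2888 = 14.4987
F = (S − I)·e^(rT) = (489.81 − 14.4987) · e^(0.0168·9/12)
= 475.3113 · e^0.012600 = 475.3113 × 1.012680 = $481.34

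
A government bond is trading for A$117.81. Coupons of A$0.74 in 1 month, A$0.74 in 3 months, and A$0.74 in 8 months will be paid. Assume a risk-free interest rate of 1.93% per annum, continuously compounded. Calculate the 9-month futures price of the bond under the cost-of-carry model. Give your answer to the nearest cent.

PV(coupons) I = 0.74·e^(−0.0193·1/12) + 0.74·e^(−0.0193·3/12) + 0.74·e^(−0.0193·8/12)
I = 0.7388 + 0.7364 + 0.7305 = 2.2057
F = (S − I)·e^(rT) = (117.81 − 2.2057) · e^(0.0193·9/12)
= 115.6043 · e^0.014475 = 115.6043 × 1.014580 = A$117.29

A$117.29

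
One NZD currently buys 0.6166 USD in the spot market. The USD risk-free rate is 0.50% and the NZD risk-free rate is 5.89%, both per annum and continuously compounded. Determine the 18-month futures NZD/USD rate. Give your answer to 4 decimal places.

0.5687

F = S·e^((r_USD − r_NZD)T) = 0.6166 · e^((0.0050 − 0.0589) × 18/12)
= 0.6166 · e^-0.080850 = 0.6166 × 0.922332
F = 0.5687 USD per NZD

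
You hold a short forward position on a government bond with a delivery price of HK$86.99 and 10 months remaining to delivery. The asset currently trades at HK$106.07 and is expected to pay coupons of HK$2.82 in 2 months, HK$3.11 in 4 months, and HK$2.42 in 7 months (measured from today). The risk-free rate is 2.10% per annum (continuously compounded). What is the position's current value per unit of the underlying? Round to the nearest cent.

PV(remaining coupons) I = 2.82·e^(−0.0210·2/12) + 3.11·e^(−0.0210·4/12) + 2.42·e^(−0.0210·7/12) = 8.2890
Current forward F = (S − I)·e^(rT) = (106.07 − 8.2890)·e^(0.0210·10/12) = 97.7810 × 1.017654 = 99.5072
Value (long) = (F − K)·e^(−rT) = (99.5072 − 86.99) × 0.982652 = 12.3001
Short position value = −(long value) = -HK$12.30

-HK$12.30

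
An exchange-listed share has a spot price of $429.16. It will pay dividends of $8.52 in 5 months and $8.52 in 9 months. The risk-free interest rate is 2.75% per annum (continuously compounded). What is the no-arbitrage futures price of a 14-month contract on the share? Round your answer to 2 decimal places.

PV(dividends) I = 8.52·e^(−0.0275·5/12) + 8.52·e^(−0.0275·9/12)
I = 8.4229 + 8.3461 = 16.7690
F = (S − I)·e^(rT) = (429.16 − 16.7690) · e^(0.0275·14/12)
= 412.3910 · e^0.032083 = 412.3910 × 1.032603 = $425.84

$425.84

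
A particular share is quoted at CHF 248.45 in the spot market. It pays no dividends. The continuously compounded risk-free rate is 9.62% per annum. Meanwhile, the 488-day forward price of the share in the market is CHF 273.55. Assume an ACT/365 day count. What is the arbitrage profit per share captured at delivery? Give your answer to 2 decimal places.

Fair forward: F* = S·e^(carry·T), with carry = r = 0.0962
F* = 248.45 · e^(0.0962 × 488/365) = 248.45 · e^0.128618 = 248.45 × 1.137256 = CHF 282.5513
Market CHF 273.55 < fair CHF 282.5513: forward underpriced → reverse cash-and-carry (short spot, go long the forward).
At maturity, profit = |F_mkt − F*| = |273.55 − 282.5513| = CHF 9.00 per share

CHF 9.00 per share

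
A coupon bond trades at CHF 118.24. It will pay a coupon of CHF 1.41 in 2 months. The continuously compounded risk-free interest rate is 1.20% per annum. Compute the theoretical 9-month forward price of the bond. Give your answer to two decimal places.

CHF 117.89

PV(coupons) I = 1.41·e^(−0.0120·2/12)
I = 1.4072
F = (S − I)·e^(rT) = (118.24 − 1.4072) · e^(0.0120·9/12)
= 116.8328 · e^0.009000 = 116.8328 × 1.009041 = CHF 117.89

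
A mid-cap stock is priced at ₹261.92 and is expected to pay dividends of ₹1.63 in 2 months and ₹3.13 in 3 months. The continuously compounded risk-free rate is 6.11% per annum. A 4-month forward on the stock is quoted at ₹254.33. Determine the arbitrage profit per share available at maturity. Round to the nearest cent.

PV(dividends) I = 1.63·e^(−0.0611·2/12) + 3.13·e^(−0.0611·3/12) = 4.6960
Fair forward F* = (S − I)·e^(rT) = (261.92 − 4.6960)·e^0.020367 = 257.2240 × 1.020576 = 262.5166
Market ₹254.33 < fair 262.5166: forward underpriced → reverse cash-and-carry (short the stock, invest proceeds at r, pay the dividends, go long the forward).
Profit at T = |F_mkt − F*| = |254.33 − 262.5166| = ₹8.19 per share

₹8.19 per share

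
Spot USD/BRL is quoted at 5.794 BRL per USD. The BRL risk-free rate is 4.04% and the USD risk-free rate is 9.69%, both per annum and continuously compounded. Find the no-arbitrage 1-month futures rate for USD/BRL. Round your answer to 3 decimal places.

5.767

F = S·e^((r_BRL − r_USD)T) = 5.794 · e^((0.0404 − 0.0969) × 1/12)
= 5.794 · e^-0.004708 = 5.794 × 0.995303
F = 5.767 BRL per USD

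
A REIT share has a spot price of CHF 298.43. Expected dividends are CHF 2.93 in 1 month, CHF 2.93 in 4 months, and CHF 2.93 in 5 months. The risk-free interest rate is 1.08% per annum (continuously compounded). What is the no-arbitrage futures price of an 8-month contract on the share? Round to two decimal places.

CHF 291.76

PV(dividends) I = 2.93·e^(−0.0108·1/12) + 2.93·e^(−0.0108·4/12) + 2.93·e^(−0.0108·5/12)
I = 2.9274 + 2.9195 + 2.9168 = 8.7637
F = (S − I)·e^(rT) = (298.43 − 8.7637) · e^(0.0108·8/12)
= 289.6663 · e^0.007200 = 289.6663 × 1.007226 = CHF 291.76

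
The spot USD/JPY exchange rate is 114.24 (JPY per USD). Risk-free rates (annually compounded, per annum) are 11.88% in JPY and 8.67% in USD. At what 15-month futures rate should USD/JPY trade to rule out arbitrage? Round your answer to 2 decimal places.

By covered interest parity, F = S · (1+r_JPY)^T / (1+r_USD)^T
= 114.24 × 1.150643 / 1.109525 = 114.24 × 1.037059
F = 118.47 JPY per USD

118.47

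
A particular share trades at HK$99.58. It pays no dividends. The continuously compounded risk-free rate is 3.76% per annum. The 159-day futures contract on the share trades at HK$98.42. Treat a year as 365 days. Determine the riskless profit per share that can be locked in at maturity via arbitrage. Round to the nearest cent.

Fair futures: F* = S·e^(carry·T), with carry = r = 0.0376
F* = 99.58 · e^(0.0376 × 159/365) = 99.58 · e^0.016379 = 99.58 × 1.016514 = HK$101.2245
Market HK$98.42 < fair HK$101.2245: forward underpriced → reverse cash-and-carry (short spot, go long the forward).
At maturity, profit = |F_mkt − F*| = |98.42 − 101.2245| = HK$2.80 per share

HK$2.80 per share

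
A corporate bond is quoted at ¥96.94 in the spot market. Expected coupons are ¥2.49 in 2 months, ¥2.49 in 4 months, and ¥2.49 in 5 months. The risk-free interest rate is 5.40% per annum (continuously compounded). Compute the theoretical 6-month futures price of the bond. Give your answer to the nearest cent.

¥92.04

PV(coupons) I = 2.49·e^(−0.0540·2/12) + 2.49·e^(−0.0540·4/12) + 2.49·e^(−0.0540·5/12)
I = 2.4677 + 2.4456 + 2.4346 = 7.3479
F = (S − I)·e^(rT) = (96.94 − 7.3479) · e^(0.0540·6/12)
= 89.5921 · e^0.027000 = 89.5921 × 1.027368 = ¥92.04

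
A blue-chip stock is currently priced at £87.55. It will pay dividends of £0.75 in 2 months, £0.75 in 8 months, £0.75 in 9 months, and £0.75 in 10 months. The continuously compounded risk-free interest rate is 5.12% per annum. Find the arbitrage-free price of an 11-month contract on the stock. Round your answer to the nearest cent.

£88.71

PV(dividends) I = 0.75·e^(−0.0512·2/12) + 0.75·e^(−0.0512·8/12) + 0.75·e^(−0.0512·9/12) + 0.75·e^(−0.0512·10/12)
I = 0.7436 + 0.7248 + 0.7217 + 0.7187 = 2.9088
F = (S − I)·e^(rT) = (87.55 − 2.9088) · e^(0.0512·11/12)
= 84.6412 · e^0.046933 = 84.6412 × 1.048052 = £88.71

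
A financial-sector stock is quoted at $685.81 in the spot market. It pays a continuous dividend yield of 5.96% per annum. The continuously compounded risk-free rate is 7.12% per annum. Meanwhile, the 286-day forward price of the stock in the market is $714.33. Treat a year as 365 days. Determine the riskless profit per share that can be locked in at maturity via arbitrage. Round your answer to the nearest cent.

Fair forward: F* = S·e^(carry·T), with carry = (r − q) = 0.0712 − 0.0596 = 0.0116
F* = 685.81 · e^(0.0116 × 286/365) = 685.81 · e^0.009089 = 685.81 × 1.009130 = $692.0714
Market $714.33 > fair $692.0714: forward overpriced → cash-and-carry (buy spot, short the forward).
At maturity, profit = |F_mkt − F*| = |714.33 − 692.0714| = $22.26 per share

$22.26 per share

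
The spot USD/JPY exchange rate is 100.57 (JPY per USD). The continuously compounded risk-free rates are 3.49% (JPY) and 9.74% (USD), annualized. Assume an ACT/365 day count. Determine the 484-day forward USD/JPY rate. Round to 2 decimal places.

92.57

F = S·e^((r_JPY − r_USD)T) = 100.57 · e^((0.0349 − 0.0974) × 484/365)
= 100.57 · e^-0.082877 = 100.57 × 0.920464
F = 92.57 JPY per USD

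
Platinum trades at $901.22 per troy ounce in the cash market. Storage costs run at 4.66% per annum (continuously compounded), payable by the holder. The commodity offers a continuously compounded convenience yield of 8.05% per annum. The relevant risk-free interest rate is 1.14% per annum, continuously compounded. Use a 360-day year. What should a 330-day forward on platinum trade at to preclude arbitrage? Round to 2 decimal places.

Net carry = r + u − y = 0.0114 + 0.0466 − 0.0805 = -0.0225
F = S·e^((r+u−y)T) = 901.22 · e^(-0.0225 × 330/360) = 901.22 · e^-0.020625
= 901.22 × 0.979586 = $882.82 per troy ounce

$882.82 per troy ounce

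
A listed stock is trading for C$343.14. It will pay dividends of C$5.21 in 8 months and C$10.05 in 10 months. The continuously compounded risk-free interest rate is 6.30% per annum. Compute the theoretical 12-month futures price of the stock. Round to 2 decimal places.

C$349.98

PV(dividends) I = 5.21·e^(−0.0630·8/12) + 10.05·e^(−0.0630·10/12)
I = 4.9957 + 9.5360 = 14.5317
F = (S − I)·e^(rT) = (343.14 − 14.5317) · e^(0.0630·12/12)
= 328.6083 · e^0.063000 = 328.6083 × 1.065027 = C$349.98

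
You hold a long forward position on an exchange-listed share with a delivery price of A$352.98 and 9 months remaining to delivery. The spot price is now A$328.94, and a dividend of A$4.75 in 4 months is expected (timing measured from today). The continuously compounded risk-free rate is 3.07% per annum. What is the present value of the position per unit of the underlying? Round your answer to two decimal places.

-A$20.71

PV(remaining dividends) I = 4.75·e^(−0.0307·4/12) = 4.7016
Current forward F = (S − I)·e^(rT) = (328.94 − 4.7016)·e^(0.0307·9/12) = 324.2384 × 1.023292 = 331.7906
Value (long) = (F − K)·e^(−rT) = (331.7906 − 352.98) × 0.977238 = -20.7071
Value = -A$20.71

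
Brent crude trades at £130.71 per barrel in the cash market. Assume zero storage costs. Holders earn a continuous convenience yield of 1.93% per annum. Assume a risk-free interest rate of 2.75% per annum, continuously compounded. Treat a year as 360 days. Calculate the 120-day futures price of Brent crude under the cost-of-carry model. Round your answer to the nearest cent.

£131.07 per barrel

Net carry = r + u − y = 0.0275 + 0.0000 − 0.0193 = 0.0082
F = S·e^((r+u−y)T) = 130.71 · e^(0.0082 × 120/360) = 130.71 · e^0.002733
= 130.71 × 1.002737 = £131.07 per barrel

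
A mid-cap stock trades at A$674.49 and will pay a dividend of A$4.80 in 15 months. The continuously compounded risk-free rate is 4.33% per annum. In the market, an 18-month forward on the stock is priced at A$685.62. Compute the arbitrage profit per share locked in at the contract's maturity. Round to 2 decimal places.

A$29.28 per share

PV(dividends) I = 4.80·e^(−0.0433·15/12) = 4.5471
Fair forward F* = (S − I)·e^(rT) = (674.49 − 4.5471)·e^0.064950 = 669.9429 × 1.067106 = 714.9001
Market A$685.62 < fair 714.9001: forward underpriced → reverse cash-and-carry (short the stock, invest proceeds at r, pay the dividends, go long the forward).
Profit at T = |F_mkt − F*| = |685.62 − 714.9001| = A$29.28 per share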